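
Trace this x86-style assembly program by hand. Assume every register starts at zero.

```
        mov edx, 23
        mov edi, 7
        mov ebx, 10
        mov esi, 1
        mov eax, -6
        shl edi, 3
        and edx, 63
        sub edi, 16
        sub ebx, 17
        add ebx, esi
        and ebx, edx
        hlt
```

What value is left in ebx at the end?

mov edx, 23 → edx=23
mov edi, 7 → edi=7
mov ebx, 10 → ebx=10
mov esi, 1 → esi=1
mov eax, -6 → eax=-6
shl edi, 3 → edi=7<<3=56
and edx, 63 → edx=23&63=23
sub edi, 16 → edi=56-16=40
sub ebx, 17 → ebx=10-17=-7
add ebx, esi → ebx=(-7)+1=-6
and ebx, edx → ebx=(-6)&23=18
halt.

18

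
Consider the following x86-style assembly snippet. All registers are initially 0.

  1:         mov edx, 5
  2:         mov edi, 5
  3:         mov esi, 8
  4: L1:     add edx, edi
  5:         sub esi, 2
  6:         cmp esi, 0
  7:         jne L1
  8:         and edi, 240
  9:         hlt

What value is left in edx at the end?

after mov edx, 5: edx=5
after mov edi, 5: edi=5
after mov esi, 8: esi=8
after add edx, edi: edx=5+5=10
after sub esi, 2: esi=8-2=6
cmp esi, 0  (cmp 6,0)
jne L1: taken
after add edx, edi: edx=10+5=15
after sub esi, 2: esi=6-2=4
cmp esi, 0  (cmp 4,0)
jne L1: taken
after add edx, edi: edx=15+5=20
after sub esi, 2: esi=4-2=2
cmp esi, 0  (cmp 2,0)
jne L1: taken
after add edx, edi: edx=20+5=25
after sub esi, 2: esi=2-2=0
cmp esi, 0  (cmp 0,0)
jne L1: not taken
after and edi, 240: edi=5&240=0
halt.

25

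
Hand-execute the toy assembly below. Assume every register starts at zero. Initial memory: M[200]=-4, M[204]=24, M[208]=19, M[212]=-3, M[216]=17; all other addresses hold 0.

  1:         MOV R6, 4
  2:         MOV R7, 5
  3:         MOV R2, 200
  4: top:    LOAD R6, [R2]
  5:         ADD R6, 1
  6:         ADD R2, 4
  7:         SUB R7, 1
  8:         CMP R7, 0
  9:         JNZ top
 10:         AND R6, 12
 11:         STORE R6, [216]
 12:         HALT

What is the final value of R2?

MOV R6, 4 → R6=4
MOV R7, 5 → R7=5
MOV R2, 200 → R2=200
LOAD R6, [R2] → R6=M[200]=-4
ADD R6, 1 → R6=(-4)+1=-3
ADD R2, 4 → R2=200+4=204
SUB R7, 1 → R7=5-1=4
CMP R7, 0  (cmp 4,0)
JNZ top: taken
LOAD R6, [R2] → R6=M[204]=24
ADD R6, 1 → R6=24+1=25
ADD R2, 4 → R2=204+4=208
SUB R7, 1 → R7=4-1=3
CMP R7, 0  (cmp 3,0)
JNZ top: taken
LOAD R6, [R2] → R6=M[208]=19
ADD R6, 1 → R6=19+1=20
ADD R2, 4 → R2=208+4=212
SUB R7, 1 → R7=3-1=2
CMP R7, 0  (cmp 2,0)
JNZ top: taken
LOAD R6, [R2] → R6=M[212]=-3
ADD R6, 1 → R6=(-3)+1=-2
ADD R2, 4 → R2=212+4=216
SUB R7, 1 → R7=2-1=1
CMP R7, 0  (cmp 1,0)
JNZ top: taken
LOAD R6, [R2] → R6=M[216]=17
ADD R6, 1 → R6=17+1=18
ADD R2, 4 → R2=216+4=220
SUB R7, 1 → R7=1-1=0
CMP R7, 0  (cmp 0,0)
JNZ top: not taken
AND R6, 12 → R6=18&12=0
STORE R6, [216] → M[216]=0
halt.

220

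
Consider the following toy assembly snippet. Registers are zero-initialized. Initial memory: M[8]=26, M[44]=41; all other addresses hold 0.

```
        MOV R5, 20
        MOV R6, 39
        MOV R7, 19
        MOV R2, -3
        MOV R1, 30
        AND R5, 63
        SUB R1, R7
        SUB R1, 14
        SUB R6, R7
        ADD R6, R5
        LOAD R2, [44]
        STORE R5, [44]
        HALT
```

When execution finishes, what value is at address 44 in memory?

20

R5=20
R6=39
R7=19
R2=-3
R1=30
R5=20&63=20
R1=30-19=11
R1=11-14=-3
R6=39-19=20
R6=20+20=40
R2=M[44]=41
STORE R5, [44] → M[44]=20
halt.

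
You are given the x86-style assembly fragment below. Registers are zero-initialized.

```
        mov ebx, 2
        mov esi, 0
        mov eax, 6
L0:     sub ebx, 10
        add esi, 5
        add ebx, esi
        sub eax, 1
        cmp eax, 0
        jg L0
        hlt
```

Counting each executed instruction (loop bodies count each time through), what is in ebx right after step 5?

mov ebx, 2 → ebx=2
mov esi, 0 → esi=0
mov eax, 6 → eax=6
sub ebx, 10 → ebx=2-10=-8
add esi, 5 → esi=0+5=5
After step 5: ebx = -8.

-8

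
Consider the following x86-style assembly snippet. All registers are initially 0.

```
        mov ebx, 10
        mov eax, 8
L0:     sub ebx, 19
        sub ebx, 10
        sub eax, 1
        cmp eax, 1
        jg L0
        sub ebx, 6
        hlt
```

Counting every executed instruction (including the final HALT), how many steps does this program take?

39

ebx=10
eax=8
ebx=10-19=-9
ebx=(-9)-10=-19
eax=8-1=7
cmp eax, 1  (cmp 7,1)
jg L0: taken
ebx=(-19)-19=-38
ebx=(-38)-10=-48
eax=7-1=6
cmp eax, 1  (cmp 6,1)
jg L0: taken
ebx=(-48)-19=-67
ebx=(-67)-10=-77
eax=6-1=5
cmp eax, 1  (cmp 5,1)
jg L0: taken
ebx=(-77)-19=-96
ebx=(-96)-10=-106
eax=5-1=4
cmp eax, 1  (cmp 4,1)
jg L0: taken
ebx=(-106)-19=-125
ebx=(-125)-10=-135
eax=4-1=3
cmp eax, 1  (cmp 3,1)
jg L0: taken
ebx=(-135)-19=-154
ebx=(-154)-10=-164
eax=3-1=2
cmp eax, 1  (cmp 2,1)
jg L0: taken
ebx=(-164)-19=-183
ebx=(-183)-10=-193
eax=2-1=1
cmp eax, 1  (cmp 1,1)
jg L0: not taken
ebx=(-193)-6=-199
halt.
Total executed instructions: 39.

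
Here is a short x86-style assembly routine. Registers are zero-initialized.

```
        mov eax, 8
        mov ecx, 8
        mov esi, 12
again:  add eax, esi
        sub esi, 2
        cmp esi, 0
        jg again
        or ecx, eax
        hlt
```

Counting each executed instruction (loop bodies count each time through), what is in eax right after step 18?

44

after mov eax, 8: eax=8
after mov ecx, 8: ecx=8
after mov esi, 12: esi=12
after add eax, esi: eax=8+12=20
after sub esi, 2: esi=12-2=10
cmp esi, 0  (cmp 10,0)
jg again: taken
after add eax, esi: eax=20+10=30
after sub esi, 2: esi=10-2=8
cmp esi, 0  (cmp 8,0)
jg again: taken
after add eax, esi: eax=30+8=38
after sub esi, 2: esi=8-2=6
cmp esi, 0  (cmp 6,0)
jg again: taken
after add eax, esi: eax=38+6=44
after sub esi, 2: esi=6-2=4
cmp esi, 0  (cmp 4,0)
After step 18: eax = 44.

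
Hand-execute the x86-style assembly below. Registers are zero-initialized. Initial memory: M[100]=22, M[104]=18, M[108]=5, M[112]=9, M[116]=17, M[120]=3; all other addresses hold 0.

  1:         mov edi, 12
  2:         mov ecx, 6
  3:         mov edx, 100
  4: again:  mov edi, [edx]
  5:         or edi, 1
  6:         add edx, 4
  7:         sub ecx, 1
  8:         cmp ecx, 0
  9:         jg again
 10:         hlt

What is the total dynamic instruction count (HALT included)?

40

mov edi, 12 → edi=12
mov ecx, 6 → ecx=6
mov edx, 100 → edx=100
mov edi, [edx] → edi=M[100]=22
or edi, 1 → edi=22|1=23
add edx, 4 → edx=100+4=104
sub ecx, 1 → ecx=6-1=5
cmp ecx, 0  (cmp 5,0)
jg again: taken
mov edi, [edx] → edi=M[104]=18
or edi, 1 → edi=18|1=19
add edx, 4 → edx=104+4=108
sub ecx, 1 → ecx=5-1=4
cmp ecx, 0  (cmp 4,0)
jg again: taken
mov edi, [edx] → edi=M[108]=5
or edi, 1 → edi=5|1=5
add edx, 4 → edx=108+4=112
sub ecx, 1 → ecx=4-1=3
cmp ecx, 0  (cmp 3,0)
jg again: taken
mov edi, [edx] → edi=M[112]=9
or edi, 1 → edi=9|1=9
add edx, 4 → edx=112+4=116
sub ecx, 1 → ecx=3-1=2
cmp ecx, 0  (cmp 2,0)
jg again: taken
mov edi, [edx] → edi=M[116]=17
or edi, 1 → edi=17|1=17
add edx, 4 → edx=116+4=120
sub ecx, 1 → ecx=2-1=1
cmp ecx, 0  (cmp 1,0)
jg again: taken
mov edi, [edx] → edi=M[120]=3
or edi, 1 → edi=3|1=3
add edx, 4 → edx=120+4=124
sub ecx, 1 → ecx=1-1=0
cmp ecx, 0  (cmp 0,0)
jg again: not taken
halt.
Total executed instructions: 40.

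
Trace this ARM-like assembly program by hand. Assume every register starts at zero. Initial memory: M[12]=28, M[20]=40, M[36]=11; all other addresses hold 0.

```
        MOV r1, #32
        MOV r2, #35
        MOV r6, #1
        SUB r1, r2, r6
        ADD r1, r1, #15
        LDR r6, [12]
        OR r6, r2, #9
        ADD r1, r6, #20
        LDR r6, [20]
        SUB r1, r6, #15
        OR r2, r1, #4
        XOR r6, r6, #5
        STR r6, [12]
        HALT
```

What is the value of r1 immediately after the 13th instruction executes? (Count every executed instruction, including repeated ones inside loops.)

after MOV r1, #32: r1=32
after MOV r2, #35: r2=35
after MOV r6, #1: r6=1
after SUB r1, r2, r6: r1=35-1=34
after ADD r1, r1, #15: r1=34+15=49
after LDR r6, [12]: r6=M[12]=28
after OR r6, r2, #9: r6=35|9=43
after ADD r1, r6, #20: r1=43+20=63
after LDR r6, [20]: r6=M[20]=40
after SUB r1, r6, #15: r1=40-15=25
after OR r2, r1, #4: r2=25|4=29
after XOR r6, r6, #5: r6=40^5=45
STR r6, [12] → M[12]=45
After step 13: r1 = 25.

25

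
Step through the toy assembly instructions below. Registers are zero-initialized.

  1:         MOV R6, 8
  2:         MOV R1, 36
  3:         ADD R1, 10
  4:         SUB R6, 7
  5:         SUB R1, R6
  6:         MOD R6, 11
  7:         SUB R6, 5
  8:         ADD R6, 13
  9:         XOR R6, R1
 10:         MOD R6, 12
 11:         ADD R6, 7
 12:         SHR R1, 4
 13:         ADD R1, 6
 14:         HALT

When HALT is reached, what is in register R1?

R6=8
R1=36
R1=36+10=46
R6=8-7=1
R1=46-1=45
R6=1%11=1
R6=1-5=-4
R6=(-4)+13=9
R6=9^45=36
R6=36%12=0
R6=0+7=7
R1=45>>4=2
R1=2+6=8
halt.

8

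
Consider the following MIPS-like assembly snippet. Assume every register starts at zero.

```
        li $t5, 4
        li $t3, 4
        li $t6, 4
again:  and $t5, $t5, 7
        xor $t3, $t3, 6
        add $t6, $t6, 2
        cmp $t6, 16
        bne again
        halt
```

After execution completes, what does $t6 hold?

16

li $t5, 4 → $t5=4
li $t3, 4 → $t3=4
li $t6, 4 → $t6=4
and $t5, $t5, 7 → $t5=4&7=4
xor $t3, $t3, 6 → $t3=4^6=2
add $t6, $t6, 2 → $t6=4+2=6
cmp $t6, 16  (cmp 6,16)
bne again: taken
and $t5, $t5, 7 → $t5=4&7=4
xor $t3, $t3, 6 → $t3=2^6=4
add $t6, $t6, 2 → $t6=6+2=8
cmp $t6, 16  (cmp 8,16)
bne again: taken
and $t5, $t5, 7 → $t5=4&7=4
xor $t3, $t3, 6 → $t3=4^6=2
add $t6, $t6, 2 → $t6=8+2=10
cmp $t6, 16  (cmp 10,16)
bne again: taken
and $t5, $t5, 7 → $t5=4&7=4
xor $t3, $t3, 6 → $t3=2^6=4
add $t6, $t6, 2 → $t6=10+2=12
cmp $t6, 16  (cmp 12,16)
bne again: taken
and $t5, $t5, 7 → $t5=4&7=4
xor $t3, $t3, 6 → $t3=4^6=2
add $t6, $t6, 2 → $t6=12+2=14
cmp $t6, 16  (cmp 14,16)
bne again: taken
and $t5, $t5, 7 → $t5=4&7=4
xor $t3, $t3, 6 → $t3=2^6=4
add $t6, $t6, 2 → $t6=14+2=16
cmp $t6, 16  (cmp 16,16)
bne again: not taken
halt.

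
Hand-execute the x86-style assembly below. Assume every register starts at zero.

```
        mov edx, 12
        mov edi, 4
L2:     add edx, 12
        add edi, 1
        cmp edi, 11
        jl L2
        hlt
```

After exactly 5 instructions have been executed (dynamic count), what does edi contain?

5

after mov edx, 12: edx=12
after mov edi, 4: edi=4
after add edx, 12: edx=12+12=24
after add edi, 1: edi=4+1=5
cmp edi, 11  (cmp 5,11)
After step 5: edi = 5.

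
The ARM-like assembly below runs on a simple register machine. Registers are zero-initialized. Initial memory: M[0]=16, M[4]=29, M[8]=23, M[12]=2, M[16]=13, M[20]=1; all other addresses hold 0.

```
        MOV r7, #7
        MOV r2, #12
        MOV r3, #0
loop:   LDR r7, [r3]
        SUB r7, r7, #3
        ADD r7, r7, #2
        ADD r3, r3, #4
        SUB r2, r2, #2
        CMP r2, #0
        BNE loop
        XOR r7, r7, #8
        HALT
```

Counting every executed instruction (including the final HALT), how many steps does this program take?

MOV r7, #7 → r7=7
MOV r2, #12 → r2=12
MOV r3, #0 → r3=0
LDR r7, [r3] → r7=M[0]=16
SUB r7, r7, #3 → r7=16-3=13
ADD r7, r7, #2 → r7=13+2=15
ADD r3, r3, #4 → r3=0+4=4
SUB r2, r2, #2 → r2=12-2=10
CMP r2, #0  (cmp 10,0)
BNE loop: taken
LDR r7, [r3] → r7=M[4]=29
SUB r7, r7, #3 → r7=29-3=26
ADD r7, r7, #2 → r7=26+2=28
ADD r3, r3, #4 → r3=4+4=8
SUB r2, r2, #2 → r2=10-2=8
CMP r2, #0  (cmp 8,0)
BNE loop: taken
LDR r7, [r3] → r7=M[8]=23
SUB r7, r7, #3 → r7=23-3=20
ADD r7, r7, #2 → r7=20+2=22
ADD r3, r3, #4 → r3=8+4=12
SUB r2, r2, #2 → r2=8-2=6
CMP r2, #0  (cmp 6,0)
BNE loop: taken
LDR r7, [r3] → r7=M[12]=2
SUB r7, r7, #3 → r7=2-3=-1
ADD r7, r7, #2 → r7=(-1)+2=1
ADD r3, r3, #4 → r3=12+4=16
SUB r2, r2, #2 → r2=6-2=4
CMP r2, #0  (cmp 4,0)
BNE loop: taken
LDR r7, [r3] → r7=M[16]=13
SUB r7, r7, #3 → r7=13-3=10
ADD r7, r7, #2 → r7=10+2=12
ADD r3, r3, #4 → r3=16+4=20
SUB r2, r2, #2 → r2=4-2=2
CMP r2, #0  (cmp 2,0)
BNE loop: taken
LDR r7, [r3] → r7=M[20]=1
SUB r7, r7, #3 → r7=1-3=-2
ADD r7, r7, #2 → r7=(-2)+2=0
ADD r3, r3, #4 → r3=20+4=24
SUB r2, r2, #2 → r2=2-2=0
CMP r2, #0  (cmp 0,0)
BNE loop: not taken
XOR r7, r7, #8 → r7=0^8=8
halt.
Total executed instructions: 47.

47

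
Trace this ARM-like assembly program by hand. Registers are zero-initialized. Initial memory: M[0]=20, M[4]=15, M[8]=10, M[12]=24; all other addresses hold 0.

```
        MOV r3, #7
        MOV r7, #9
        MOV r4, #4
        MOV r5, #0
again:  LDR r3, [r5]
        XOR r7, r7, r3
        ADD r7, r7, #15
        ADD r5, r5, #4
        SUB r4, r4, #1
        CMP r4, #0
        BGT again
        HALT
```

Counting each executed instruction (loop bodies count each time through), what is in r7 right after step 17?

r3=7
r7=9
r4=4
r5=0
r3=M[0]=20
r7=9^20=29
r7=29+15=44
r5=0+4=4
r4=4-1=3
CMP r4, #0  (cmp 3,0)
BGT again: taken
r3=M[4]=15
r7=44^15=35
r7=35+15=50
r5=4+4=8
r4=3-1=2
CMP r4, #0  (cmp 2,0)
After step 17: r7 = 50.

50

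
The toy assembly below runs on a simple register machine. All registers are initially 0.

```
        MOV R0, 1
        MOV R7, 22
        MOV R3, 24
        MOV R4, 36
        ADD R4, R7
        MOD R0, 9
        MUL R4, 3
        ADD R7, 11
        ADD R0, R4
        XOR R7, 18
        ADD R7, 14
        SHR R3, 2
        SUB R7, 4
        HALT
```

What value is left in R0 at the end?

175

R0=1
R7=22
R3=24
R4=36
R4=36+22=58
R0=1%9=1
R4=58*3=174
R7=22+11=33
R0=1+174=175
R7=33^18=51
R7=51+14=65
R3=24>>2=6
R7=65-4=61
halt.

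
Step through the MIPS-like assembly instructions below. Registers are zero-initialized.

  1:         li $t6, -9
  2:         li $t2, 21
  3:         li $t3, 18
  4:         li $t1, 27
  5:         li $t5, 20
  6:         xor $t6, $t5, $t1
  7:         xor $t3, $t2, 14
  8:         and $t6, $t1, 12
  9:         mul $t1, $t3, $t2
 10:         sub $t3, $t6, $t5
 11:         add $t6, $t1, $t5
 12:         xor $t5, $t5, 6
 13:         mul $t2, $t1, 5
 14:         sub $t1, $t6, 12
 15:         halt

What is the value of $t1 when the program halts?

li $t6, -9 → $t6=-9
li $t2, 21 → $t2=21
li $t3, 18 → $t3=18
li $t1, 27 → $t1=27
li $t5, 20 → $t5=20
xor $t6, $t5, $t1 → $t6=20^27=15
xor $t3, $t2, 14 → $t3=21^14=27
and $t6, $t1, 12 → $t6=27&12=8
mul $t1, $t3, $t2 → $t1=27*21=567
sub $t3, $t6, $t5 → $t3=8-20=-12
add $t6, $t1, $t5 → $t6=567+20=587
xor $t5, $t5, 6 → $t5=20^6=18
mul $t2, $t1, 5 → $t2=567*5=2835
sub $t1, $t6, 12 → $t1=587-12=575
halt.

575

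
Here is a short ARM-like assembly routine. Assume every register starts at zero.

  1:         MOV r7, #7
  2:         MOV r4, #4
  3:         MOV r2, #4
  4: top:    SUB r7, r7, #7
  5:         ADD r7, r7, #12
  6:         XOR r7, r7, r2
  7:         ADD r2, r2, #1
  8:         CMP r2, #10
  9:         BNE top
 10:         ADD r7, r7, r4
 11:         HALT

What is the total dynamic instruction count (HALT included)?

r7=7
r4=4
r2=4
r7=7-7=0
r7=0+12=12
r7=12^4=8
r2=4+1=5
CMP r2, #10  (cmp 5,10)
BNE top: taken
r7=8-7=1
r7=1+12=13
r7=13^5=8
r2=5+1=6
CMP r2, #10  (cmp 6,10)
BNE top: taken
r7=8-7=1
r7=1+12=13
r7=13^6=11
r2=6+1=7
CMP r2, #10  (cmp 7,10)
BNE top: taken
r7=11-7=4
r7=4+12=16
r7=16^7=23
r2=7+1=8
CMP r2, #10  (cmp 8,10)
BNE top: taken
r7=23-7=16
r7=16+12=28
r7=28^8=20
r2=8+1=9
CMP r2, #10  (cmp 9,10)
BNE top: taken
r7=20-7=13
r7=13+12=25
r7=25^9=16
r2=9+1=10
CMP r2, #10  (cmp 10,10)
BNE top: not taken
r7=16+4=20
halt.
Total executed instructions: 41.

41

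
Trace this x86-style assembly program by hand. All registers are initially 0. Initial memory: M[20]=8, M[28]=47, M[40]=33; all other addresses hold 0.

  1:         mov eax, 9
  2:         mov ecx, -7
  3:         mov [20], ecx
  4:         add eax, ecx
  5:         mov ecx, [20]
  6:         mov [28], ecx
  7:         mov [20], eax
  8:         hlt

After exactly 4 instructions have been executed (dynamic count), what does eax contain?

mov eax, 9 → eax=9
mov ecx, -7 → ecx=-7
mov [20], ecx → M[20]=-7
add eax, ecx → eax=9+(-7)=2
After step 4: eax = 2.

2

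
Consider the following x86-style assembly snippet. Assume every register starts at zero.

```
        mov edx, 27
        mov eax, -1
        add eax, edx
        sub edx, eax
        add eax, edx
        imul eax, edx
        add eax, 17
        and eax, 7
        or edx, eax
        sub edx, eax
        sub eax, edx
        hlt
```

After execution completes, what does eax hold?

3

edx=27
eax=-1
eax=(-1)+27=26
edx=27-26=1
eax=26+1=27
eax=27*1=27
eax=27+17=44
eax=44&7=4
edx=1|4=5
edx=5-4=1
eax=4-1=3
halt.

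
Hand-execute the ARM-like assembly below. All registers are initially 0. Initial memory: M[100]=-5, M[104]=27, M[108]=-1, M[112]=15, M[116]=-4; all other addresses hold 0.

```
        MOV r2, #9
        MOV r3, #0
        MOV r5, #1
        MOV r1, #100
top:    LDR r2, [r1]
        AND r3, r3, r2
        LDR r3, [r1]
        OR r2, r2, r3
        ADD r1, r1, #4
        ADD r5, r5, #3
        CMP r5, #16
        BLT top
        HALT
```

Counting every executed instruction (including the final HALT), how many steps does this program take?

r2=9
r3=0
r5=1
r1=100
r2=M[100]=-5
r3=0&(-5)=0
r3=M[100]=-5
r2=(-5)|(-5)=-5
r1=100+4=104
r5=1+3=4
CMP r5, #16  (cmp 4,16)
BLT top: taken
r2=M[104]=27
r3=(-5)&27=27
r3=M[104]=27
r2=27|27=27
r1=104+4=108
r5=4+3=7
CMP r5, #16  (cmp 7,16)
BLT top: taken
r2=M[108]=-1
r3=27&(-1)=27
r3=M[108]=-1
r2=(-1)|(-1)=-1
r1=108+4=112
r5=7+3=10
CMP r5, #16  (cmp 10,16)
BLT top: taken
r2=M[112]=15
r3=(-1)&15=15
r3=M[112]=15
r2=15|15=15
r1=112+4=116
r5=10+3=13
CMP r5, #16  (cmp 13,16)
BLT top: taken
r2=M[116]=-4
r3=15&(-4)=12
r3=M[116]=-4
r2=(-4)|(-4)=-4
r1=116+4=120
r5=13+3=16
CMP r5, #16  (cmp 16,16)
BLT top: not taken
halt.
Total executed instructions: 45.

45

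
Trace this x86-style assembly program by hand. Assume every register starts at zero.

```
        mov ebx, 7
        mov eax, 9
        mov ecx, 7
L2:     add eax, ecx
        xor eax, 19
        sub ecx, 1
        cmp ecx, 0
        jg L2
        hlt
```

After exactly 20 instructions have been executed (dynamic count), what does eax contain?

3

ebx=7
eax=9
ecx=7
eax=9+7=16
eax=16^19=3
ecx=7-1=6
cmp ecx, 0  (cmp 6,0)
jg L2: taken
eax=3+6=9
eax=9^19=26
ecx=6-1=5
cmp ecx, 0  (cmp 5,0)
jg L2: taken
eax=26+5=31
eax=31^19=12
ecx=5-1=4
cmp ecx, 0  (cmp 4,0)
jg L2: taken
eax=12+4=16
eax=16^19=3
After step 20: eax = 3.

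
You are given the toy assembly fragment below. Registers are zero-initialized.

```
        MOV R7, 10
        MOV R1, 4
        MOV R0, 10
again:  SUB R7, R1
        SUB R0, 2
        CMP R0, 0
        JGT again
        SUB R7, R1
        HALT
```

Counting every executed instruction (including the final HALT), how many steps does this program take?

25

R7=10
R1=4
R0=10
R7=10-4=6
R0=10-2=8
CMP R0, 0  (cmp 8,0)
JGT again: taken
R7=6-4=2
R0=8-2=6
CMP R0, 0  (cmp 6,0)
JGT again: taken
R7=2-4=-2
R0=6-2=4
CMP R0, 0  (cmp 4,0)
JGT again: taken
R7=(-2)-4=-6
R0=4-2=2
CMP R0, 0  (cmp 2,0)
JGT again: taken
R7=(-6)-4=-10
R0=2-2=0
CMP R0, 0  (cmp 0,0)
JGT again: not taken
R7=(-10)-4=-14
halt.
Total executed instructions: 25.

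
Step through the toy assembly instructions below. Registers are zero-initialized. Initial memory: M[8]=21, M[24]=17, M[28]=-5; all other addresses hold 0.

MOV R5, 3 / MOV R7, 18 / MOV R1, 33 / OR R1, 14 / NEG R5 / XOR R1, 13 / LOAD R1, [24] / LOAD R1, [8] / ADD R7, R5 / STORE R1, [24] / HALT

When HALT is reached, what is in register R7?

after MOV R5, 3: R5=3
after MOV R7, 18: R7=18
after MOV R1, 33: R1=33
after OR R1, 14: R1=33|14=47
after NEG R5: R5=-(3)=-3
after XOR R1, 13: R1=47^13=34
after LOAD R1, [24]: R1=M[24]=17
after LOAD R1, [8]: R1=M[8]=21
after ADD R7, R5: R7=18+(-3)=15
STORE R1, [24] → M[24]=21
halt.

15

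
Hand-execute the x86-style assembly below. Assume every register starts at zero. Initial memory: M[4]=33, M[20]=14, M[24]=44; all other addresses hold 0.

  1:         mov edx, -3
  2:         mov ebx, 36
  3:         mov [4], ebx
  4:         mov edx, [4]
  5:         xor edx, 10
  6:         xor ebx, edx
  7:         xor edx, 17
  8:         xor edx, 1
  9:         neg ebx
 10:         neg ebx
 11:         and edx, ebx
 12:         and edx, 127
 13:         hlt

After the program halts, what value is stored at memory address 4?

edx=-3
ebx=36
mov [4], ebx → M[4]=36
edx=M[4]=36
edx=36^10=46
ebx=36^46=10
edx=46^17=63
edx=63^1=62
ebx=-(10)=-10
ebx=-(-10)=10
edx=62&10=10
edx=10&127=10
halt.

36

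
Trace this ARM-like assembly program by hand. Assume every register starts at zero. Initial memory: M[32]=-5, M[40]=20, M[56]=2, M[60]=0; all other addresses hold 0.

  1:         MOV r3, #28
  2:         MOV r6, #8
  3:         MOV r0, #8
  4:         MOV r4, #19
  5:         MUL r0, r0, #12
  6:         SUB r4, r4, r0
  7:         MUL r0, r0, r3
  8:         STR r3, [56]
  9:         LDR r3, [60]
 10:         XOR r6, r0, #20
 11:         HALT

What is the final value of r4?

-77

MOV r3, #28 → r3=28
MOV r6, #8 → r6=8
MOV r0, #8 → r0=8
MOV r4, #19 → r4=19
MUL r0, r0, #12 → r0=8*12=96
SUB r4, r4, r0 → r4=19-96=-77
MUL r0, r0, r3 → r0=96*28=2688
STR r3, [56] → M[56]=28
LDR r3, [60] → r3=M[60]=0
XOR r6, r0, #20 → r6=2688^20=2708
halt.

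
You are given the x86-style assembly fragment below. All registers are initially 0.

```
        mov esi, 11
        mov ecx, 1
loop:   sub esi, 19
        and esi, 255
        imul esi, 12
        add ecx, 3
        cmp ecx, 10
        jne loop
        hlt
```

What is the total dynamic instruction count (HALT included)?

mov esi, 11 → esi=11
mov ecx, 1 → ecx=1
sub esi, 19 → esi=11-19=-8
and esi, 255 → esi=(-8)&255=248
imul esi, 12 → esi=248*12=2976
add ecx, 3 → ecx=1+3=4
cmp ecx, 10  (cmp 4,10)
jne loop: taken
sub esi, 19 → esi=2976-19=2957
and esi, 255 → esi=2957&255=141
imul esi, 12 → esi=141*12=1692
add ecx, 3 → ecx=4+3=7
cmp ecx, 10  (cmp 7,10)
jne loop: taken
sub esi, 19 → esi=1692-19=1673
and esi, 255 → esi=1673&255=137
imul esi, 12 → esi=137*12=1644
add ecx, 3 → ecx=7+3=10
cmp ecx, 10  (cmp 10,10)
jne loop: not taken
halt.
Total executed instructions: 21.

21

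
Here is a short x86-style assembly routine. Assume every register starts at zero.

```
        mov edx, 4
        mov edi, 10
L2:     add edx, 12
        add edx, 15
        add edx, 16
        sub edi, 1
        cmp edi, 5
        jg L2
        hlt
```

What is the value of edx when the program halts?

219

after mov edx, 4: edx=4
after mov edi, 10: edi=10
after add edx, 12: edx=4+12=16
after add edx, 15: edx=16+15=31
after add edx, 16: edx=31+16=47
after sub edi, 1: edi=10-1=9
cmp edi, 5  (cmp 9,5)
jg L2: taken
after add edx, 12: edx=47+12=59
after add edx, 15: edx=59+15=74
after add edx, 16: edx=74+16=90
after sub edi, 1: edi=9-1=8
cmp edi, 5  (cmp 8,5)
jg L2: taken
after add edx, 12: edx=90+12=102
after add edx, 15: edx=102+15=117
after add edx, 16: edx=117+16=133
after sub edi, 1: edi=8-1=7
cmp edi, 5  (cmp 7,5)
jg L2: taken
after add edx, 12: edx=133+12=145
after add edx, 15: edx=145+15=160
after add edx, 16: edx=160+16=176
after sub edi, 1: edi=7-1=6
cmp edi, 5  (cmp 6,5)
jg L2: taken
after add edx, 12: edx=176+12=188
after add edx, 15: edx=188+15=203
after add edx, 16: edx=203+16=219
after sub edi, 1: edi=6-1=5
cmp edi, 5  (cmp 5,5)
jg L2: not taken
halt.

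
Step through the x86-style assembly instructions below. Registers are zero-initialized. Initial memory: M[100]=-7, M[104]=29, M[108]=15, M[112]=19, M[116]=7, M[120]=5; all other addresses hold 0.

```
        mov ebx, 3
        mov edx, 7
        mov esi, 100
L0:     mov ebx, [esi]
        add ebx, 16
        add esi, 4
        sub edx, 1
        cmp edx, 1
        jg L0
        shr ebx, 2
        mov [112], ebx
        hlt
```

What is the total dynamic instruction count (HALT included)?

42

ebx=3
edx=7
esi=100
ebx=M[100]=-7
ebx=(-7)+16=9
esi=100+4=104
edx=7-1=6
cmp edx, 1  (cmp 6,1)
jg L0: taken
ebx=M[104]=29
ebx=29+16=45
esi=104+4=108
edx=6-1=5
cmp edx, 1  (cmp 5,1)
jg L0: taken
ebx=M[108]=15
ebx=15+16=31
esi=108+4=112
edx=5-1=4
cmp edx, 1  (cmp 4,1)
jg L0: taken
ebx=M[112]=19
ebx=19+16=35
esi=112+4=116
edx=4-1=3
cmp edx, 1  (cmp 3,1)
jg L0: taken
ebx=M[116]=7
ebx=7+16=23
esi=116+4=120
edx=3-1=2
cmp edx, 1  (cmp 2,1)
jg L0: taken
ebx=M[120]=5
ebx=5+16=21
esi=120+4=124
edx=2-1=1
cmp edx, 1  (cmp 1,1)
jg L0: not taken
ebx=21>>2=5
mov [112], ebx → M[112]=5
halt.
Total executed instructions: 42.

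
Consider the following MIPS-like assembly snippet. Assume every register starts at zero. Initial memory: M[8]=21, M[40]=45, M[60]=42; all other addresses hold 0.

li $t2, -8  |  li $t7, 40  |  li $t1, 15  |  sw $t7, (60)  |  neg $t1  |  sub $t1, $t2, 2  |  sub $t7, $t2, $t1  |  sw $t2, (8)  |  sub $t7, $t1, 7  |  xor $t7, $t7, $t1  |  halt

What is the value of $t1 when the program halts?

-10

$t2=-8
$t7=40
$t1=15
sw $t7, (60) → M[60]=40
$t1=-(15)=-15
$t1=(-8)-2=-10
$t7=(-8)-(-10)=2
sw $t2, (8) → M[8]=-8
$t7=(-10)-7=-17
$t7=(-17)^(-10)=25
halt.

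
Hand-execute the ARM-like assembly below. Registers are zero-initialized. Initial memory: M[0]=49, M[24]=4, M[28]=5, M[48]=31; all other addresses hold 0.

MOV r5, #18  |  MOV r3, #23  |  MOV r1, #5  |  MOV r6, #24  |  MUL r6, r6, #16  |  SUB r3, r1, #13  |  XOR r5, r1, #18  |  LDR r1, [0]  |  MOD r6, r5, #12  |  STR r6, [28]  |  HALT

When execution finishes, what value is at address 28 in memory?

r5=18
r3=23
r1=5
r6=24
r6=24*16=384
r3=5-13=-8
r5=5^18=23
r1=M[0]=49
r6=23%12=11
STR r6, [28] → M[28]=11
halt.

11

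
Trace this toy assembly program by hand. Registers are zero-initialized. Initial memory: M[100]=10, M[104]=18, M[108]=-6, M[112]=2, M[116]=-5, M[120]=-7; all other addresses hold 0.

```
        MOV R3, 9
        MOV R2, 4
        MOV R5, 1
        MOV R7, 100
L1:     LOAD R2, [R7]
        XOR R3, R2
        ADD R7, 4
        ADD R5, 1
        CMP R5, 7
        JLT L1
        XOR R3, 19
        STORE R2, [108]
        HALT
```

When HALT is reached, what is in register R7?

after MOV R3, 9: R3=9
after MOV R2, 4: R2=4
after MOV R5, 1: R5=1
after MOV R7, 100: R7=100
after LOAD R2, [R7]: R2=M[100]=10
after XOR R3, R2: R3=9^10=3
after ADD R7, 4: R7=100+4=104
after ADD R5, 1: R5=1+1=2
CMP R5, 7  (cmp 2,7)
JLT L1: taken
after LOAD R2, [R7]: R2=M[104]=18
after XOR R3, R2: R3=3^18=17
after ADD R7, 4: R7=104+4=108
after ADD R5, 1: R5=2+1=3
CMP R5, 7  (cmp 3,7)
JLT L1: taken
after LOAD R2, [R7]: R2=M[108]=-6
after XOR R3, R2: R3=17^(-6)=-21
after ADD R7, 4: R7=108+4=112
after ADD R5, 1: R5=3+1=4
CMP R5, 7  (cmp 4,7)
JLT L1: taken
after LOAD R2, [R7]: R2=M[112]=2
after XOR R3, R2: R3=(-21)^2=-23
after ADD R7, 4: R7=112+4=116
after ADD R5, 1: R5=4+1=5
CMP R5, 7  (cmp 5,7)
JLT L1: taken
after LOAD R2, [R7]: R2=M[116]=-5
after XOR R3, R2: R3=(-23)^(-5)=18
after ADD R7, 4: R7=116+4=120
after ADD R5, 1: R5=5+1=6
CMP R5, 7  (cmp 6,7)
JLT L1: taken
after LOAD R2, [R7]: R2=M[120]=-7
after XOR R3, R2: R3=18^(-7)=-21
after ADD R7, 4: R7=120+4=124
after ADD R5, 1: R5=6+1=7
CMP R5, 7  (cmp 7,7)
JLT L1: not taken
after XOR R3, 19: R3=(-21)^19=-8
STORE R2, [108] → M[108]=-7
halt.

124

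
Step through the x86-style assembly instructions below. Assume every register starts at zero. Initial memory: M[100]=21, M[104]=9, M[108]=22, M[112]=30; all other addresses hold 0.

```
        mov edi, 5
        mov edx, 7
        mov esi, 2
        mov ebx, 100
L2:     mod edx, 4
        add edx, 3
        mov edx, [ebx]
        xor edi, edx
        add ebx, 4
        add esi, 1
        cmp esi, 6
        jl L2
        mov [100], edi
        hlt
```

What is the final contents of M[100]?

mov edi, 5 → edi=5
mov edx, 7 → edx=7
mov esi, 2 → esi=2
mov ebx, 100 → ebx=100
mod edx, 4 → edx=7%4=3
add edx, 3 → edx=3+3=6
mov edx, [ebx] → edx=M[100]=21
xor edi, edx → edi=5^21=16
add ebx, 4 → ebx=100+4=104
add esi, 1 → esi=2+1=3
cmp esi, 6  (cmp 3,6)
jl L2: taken
mod edx, 4 → edx=21%4=1
add edx, 3 → edx=1+3=4
mov edx, [ebx] → edx=M[104]=9
xor edi, edx → edi=16^9=25
add ebx, 4 → ebx=104+4=108
add esi, 1 → esi=3+1=4
cmp esi, 6  (cmp 4,6)
jl L2: taken
mod edx, 4 → edx=9%4=1
add edx, 3 → edx=1+3=4
mov edx, [ebx] → edx=M[108]=22
xor edi, edx → edi=25^22=15
add ebx, 4 → ebx=108+4=112
add esi, 1 → esi=4+1=5
cmp esi, 6  (cmp 5,6)
jl L2: taken
mod edx, 4 → edx=22%4=2
add edx, 3 → edx=2+3=5
mov edx, [ebx] → edx=M[112]=30
xor edi, edx → edi=15^30=17
add ebx, 4 → ebx=112+4=116
add esi, 1 → esi=5+1=6
cmp esi, 6  (cmp 6,6)
jl L2: not taken
mov [100], edi → M[100]=17
halt.

17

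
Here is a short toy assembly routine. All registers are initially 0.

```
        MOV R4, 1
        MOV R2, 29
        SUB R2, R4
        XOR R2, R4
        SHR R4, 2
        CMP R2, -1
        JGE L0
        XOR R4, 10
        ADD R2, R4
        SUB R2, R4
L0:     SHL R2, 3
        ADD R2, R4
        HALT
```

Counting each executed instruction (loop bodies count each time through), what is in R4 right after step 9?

R4=1
R2=29
R2=29-1=28
R2=28^1=29
R4=1>>2=0
CMP R2, -1  (cmp 29,-1)
JGE L0: taken
R2=29<<3=232
R2=232+0=232
After step 9: R4 = 0.

0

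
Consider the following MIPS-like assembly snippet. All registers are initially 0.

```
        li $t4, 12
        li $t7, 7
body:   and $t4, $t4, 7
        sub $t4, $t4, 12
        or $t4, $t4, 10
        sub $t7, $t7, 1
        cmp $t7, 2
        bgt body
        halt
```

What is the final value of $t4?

after li $t4, 12: $t4=12
after li $t7, 7: $t7=7
after and $t4, $t4, 7: $t4=12&7=4
after sub $t4, $t4, 12: $t4=4-12=-8
after or $t4, $t4, 10: $t4=(-8)|10=-6
after sub $t7, $t7, 1: $t7=7-1=6
cmp $t7, 2  (cmp 6,2)
bgt body: taken
after and $t4, $t4, 7: $t4=(-6)&7=2
after sub $t4, $t4, 12: $t4=2-12=-10
after or $t4, $t4, 10: $t4=(-10)|10=-2
after sub $t7, $t7, 1: $t7=6-1=5
cmp $t7, 2  (cmp 5,2)
bgt body: taken
after and $t4, $t4, 7: $t4=(-2)&7=6
after sub $t4, $t4, 12: $t4=6-12=-6
after or $t4, $t4, 10: $t4=(-6)|10=-6
after sub $t7, $t7, 1: $t7=5-1=4
cmp $t7, 2  (cmp 4,2)
bgt body: taken
after and $t4, $t4, 7: $t4=(-6)&7=2
after sub $t4, $t4, 12: $t4=2-12=-10
after or $t4, $t4, 10: $t4=(-10)|10=-2
after sub $t7, $t7, 1: $t7=4-1=3
cmp $t7, 2  (cmp 3,2)
bgt body: taken
after and $t4, $t4, 7: $t4=(-2)&7=6
after sub $t4, $t4, 12: $t4=6-12=-6
after or $t4, $t4, 10: $t4=(-6)|10=-6
after sub $t7, $t7, 1: $t7=3-1=2
cmp $t7, 2  (cmp 2,2)
bgt body: not taken
halt.

-6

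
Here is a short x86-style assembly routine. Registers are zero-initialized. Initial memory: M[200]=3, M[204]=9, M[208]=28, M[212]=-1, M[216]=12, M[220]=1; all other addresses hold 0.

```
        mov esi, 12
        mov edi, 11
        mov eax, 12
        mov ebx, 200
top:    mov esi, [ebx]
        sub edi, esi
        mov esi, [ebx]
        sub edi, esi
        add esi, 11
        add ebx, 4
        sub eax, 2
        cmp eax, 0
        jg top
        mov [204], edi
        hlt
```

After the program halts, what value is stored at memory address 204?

-93

after mov esi, 12: esi=12
after mov edi, 11: edi=11
after mov eax, 12: eax=12
after mov ebx, 200: ebx=200
after mov esi, [ebx]: esi=M[200]=3
after sub edi, esi: edi=11-3=8
after mov esi, [ebx]: esi=M[200]=3
after sub edi, esi: edi=8-3=5
after add esi, 11: esi=3+11=14
after add ebx, 4: ebx=200+4=204
after sub eax, 2: eax=12-2=10
cmp eax, 0  (cmp 10,0)
jg top: taken
after mov esi, [ebx]: esi=M[204]=9
after sub edi, esi: edi=5-9=-4
after mov esi, [ebx]: esi=M[204]=9
after sub edi, esi: edi=(-4)-9=-13
after add esi, 11: esi=9+11=20
after add ebx, 4: ebx=204+4=208
after sub eax, 2: eax=10-2=8
cmp eax, 0  (cmp 8,0)
jg top: taken
after mov esi, [ebx]: esi=M[208]=28
after sub edi, esi: edi=(-13)-28=-41
after mov esi, [ebx]: esi=M[208]=28
after sub edi, esi: edi=(-41)-28=-69
after add esi, 11: esi=28+11=39
after add ebx, 4: ebx=208+4=212
after sub eax, 2: eax=8-2=6
cmp eax, 0  (cmp 6,0)
jg top: taken
after mov esi, [ebx]: esi=M[212]=-1
after sub edi, esi: edi=(-69)-(-1)=-68
after mov esi, [ebx]: esi=M[212]=-1
after sub edi, esi: edi=(-68)-(-1)=-67
after add esi, 11: esi=(-1)+11=10
after add ebx, 4: ebx=212+4=216
after sub eax, 2: eax=6-2=4
cmp eax, 0  (cmp 4,0)
jg top: taken
after mov esi, [ebx]: esi=M[216]=12
after sub edi, esi: edi=(-67)-12=-79
after mov esi, [ebx]: esi=M[216]=12
after sub edi, esi: edi=(-79)-12=-91
after add esi, 11: esi=12+11=23
after add ebx, 4: ebx=216+4=220
after sub eax, 2: eax=4-2=2
cmp eax, 0  (cmp 2,0)
jg top: taken
after mov esi, [ebx]: esi=M[220]=1
after sub edi, esi: edi=(-91)-1=-92
after mov esi, [ebx]: esi=M[220]=1
after sub edi, esi: edi=(-92)-1=-93
after add esi, 11: esi=1+11=12
after add ebx, 4: ebx=220+4=224
after sub eax, 2: eax=2-2=0
cmp eax, 0  (cmp 0,0)
jg top: not taken
mov [204], edi → M[204]=-93
halt.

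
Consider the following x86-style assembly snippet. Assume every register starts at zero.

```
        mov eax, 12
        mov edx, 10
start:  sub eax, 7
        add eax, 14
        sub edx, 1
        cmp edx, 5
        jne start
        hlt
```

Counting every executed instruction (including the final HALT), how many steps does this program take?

mov eax, 12 → eax=12
mov edx, 10 → edx=10
sub eax, 7 → eax=12-7=5
add eax, 14 → eax=5+14=19
sub edx, 1 → edx=10-1=9
cmp edx, 5  (cmp 9,5)
jne start: taken
sub eax, 7 → eax=19-7=12
add eax, 14 → eax=12+14=26
sub edx, 1 → edx=9-1=8
cmp edx, 5  (cmp 8,5)
jne start: taken
sub eax, 7 → eax=26-7=19
add eax, 14 → eax=19+14=33
sub edx, 1 → edx=8-1=7
cmp edx, 5  (cmp 7,5)
jne start: taken
sub eax, 7 → eax=33-7=26
add eax, 14 → eax=26+14=40
sub edx, 1 → edx=7-1=6
cmp edx, 5  (cmp 6,5)
jne start: taken
sub eax, 7 → eax=40-7=33
add eax, 14 → eax=33+14=47
sub edx, 1 → edx=6-1=5
cmp edx, 5  (cmp 5,5)
jne start: not taken
halt.
Total executed instructions: 28.

28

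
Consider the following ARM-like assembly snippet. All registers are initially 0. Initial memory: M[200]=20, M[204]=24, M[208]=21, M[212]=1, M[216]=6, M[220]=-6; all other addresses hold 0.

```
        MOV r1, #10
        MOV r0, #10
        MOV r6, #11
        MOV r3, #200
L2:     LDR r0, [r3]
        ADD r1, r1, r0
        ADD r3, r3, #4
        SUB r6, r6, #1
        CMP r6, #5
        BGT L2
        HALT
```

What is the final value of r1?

after MOV r1, #10: r1=10
after MOV r0, #10: r0=10
after MOV r6, #11: r6=11
after MOV r3, #200: r3=200
after LDR r0, [r3]: r0=M[200]=20
after ADD r1, r1, r0: r1=10+20=30
after ADD r3, r3, #4: r3=200+4=204
after SUB r6, r6, #1: r6=11-1=10
CMP r6, #5  (cmp 10,5)
BGT L2: taken
after LDR r0, [r3]: r0=M[204]=24
after ADD r1, r1, r0: r1=30+24=54
after ADD r3, r3, #4: r3=204+4=208
after SUB r6, r6, #1: r6=10-1=9
CMP r6, #5  (cmp 9,5)
BGT L2: taken
after LDR r0, [r3]: r0=M[208]=21
after ADD r1, r1, r0: r1=54+21=75
after ADD r3, r3, #4: r3=208+4=212
after SUB r6, r6, #1: r6=9-1=8
CMP r6, #5  (cmp 8,5)
BGT L2: taken
after LDR r0, [r3]: r0=M[212]=1
after ADD r1, r1, r0: r1=75+1=76
after ADD r3, r3, #4: r3=212+4=216
after SUB r6, r6, #1: r6=8-1=7
CMP r6, #5  (cmp 7,5)
BGT L2: taken
after LDR r0, [r3]: r0=M[216]=6
after ADD r1, r1, r0: r1=76+6=82
after ADD r3, r3, #4: r3=216+4=220
after SUB r6, r6, #1: r6=7-1=6
CMP r6, #5  (cmp 6,5)
BGT L2: taken
after LDR r0, [r3]: r0=M[220]=-6
after ADD r1, r1, r0: r1=82+(-6)=76
after ADD r3, r3, #4: r3=220+4=224
after SUB r6, r6, #1: r6=6-1=5
CMP r6, #5  (cmp 5,5)
BGT L2: not taken
halt.

76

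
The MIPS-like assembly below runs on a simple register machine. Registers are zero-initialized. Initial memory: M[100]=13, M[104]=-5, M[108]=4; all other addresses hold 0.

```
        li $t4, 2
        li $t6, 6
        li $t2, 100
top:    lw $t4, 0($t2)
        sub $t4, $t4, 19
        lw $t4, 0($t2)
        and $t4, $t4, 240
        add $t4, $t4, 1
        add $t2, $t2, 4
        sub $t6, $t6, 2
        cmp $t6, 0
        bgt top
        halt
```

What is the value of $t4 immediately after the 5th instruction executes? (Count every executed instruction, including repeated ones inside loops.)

-6

$t4=2
$t6=6
$t2=100
$t4=M[100]=13
$t4=13-19=-6
After step 5: $t4 = -6.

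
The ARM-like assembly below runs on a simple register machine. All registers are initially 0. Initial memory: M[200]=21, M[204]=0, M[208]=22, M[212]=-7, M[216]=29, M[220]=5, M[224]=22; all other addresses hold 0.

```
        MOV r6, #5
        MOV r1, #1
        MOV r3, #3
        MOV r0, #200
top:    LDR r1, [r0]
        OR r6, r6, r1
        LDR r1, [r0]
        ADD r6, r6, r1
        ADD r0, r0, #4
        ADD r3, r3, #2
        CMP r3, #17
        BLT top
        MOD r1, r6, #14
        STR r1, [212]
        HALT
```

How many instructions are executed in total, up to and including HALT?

after MOV r6, #5: r6=5
after MOV r1, #1: r1=1
after MOV r3, #3: r3=3
after MOV r0, #200: r0=200
after LDR r1, [r0]: r1=M[200]=21
after OR r6, r6, r1: r6=5|21=21
after LDR r1, [r0]: r1=M[200]=21
after ADD r6, r6, r1: r6=21+21=42
after ADD r0, r0, #4: r0=200+4=204
after ADD r3, r3, #2: r3=3+2=5
CMP r3, #17  (cmp 5,17)
BLT top: taken
after LDR r1, [r0]: r1=M[204]=0
after OR r6, r6, r1: r6=42|0=42
after LDR r1, [r0]: r1=M[204]=0
after ADD r6, r6, r1: r6=42+0=42
after ADD r0, r0, #4: r0=204+4=208
after ADD r3, r3, #2: r3=5+2=7
CMP r3, #17  (cmp 7,17)
BLT top: taken
after LDR r1, [r0]: r1=M[208]=22
after OR r6, r6, r1: r6=42|22=62
after LDR r1, [r0]: r1=M[208]=22
after ADD r6, r6, r1: r6=62+22=84
after ADD r0, r0, #4: r0=208+4=212
after ADD r3, r3, #2: r3=7+2=9
CMP r3, #17  (cmp 9,17)
BLT top: taken
after LDR r1, [r0]: r1=M[212]=-7
after OR r6, r6, r1: r6=84|(-7)=-3
after LDR r1, [r0]: r1=M[212]=-7
after ADD r6, r6, r1: r6=(-3)+(-7)=-10
after ADD r0, r0, #4: r0=212+4=216
after ADD r3, r3, #2: r3=9+2=11
CMP r3, #17  (cmp 11,17)
BLT top: taken
after LDR r1, [r0]: r1=M[216]=29
after OR r6, r6, r1: r6=(-10)|29=-1
after LDR r1, [r0]: r1=M[216]=29
after ADD r6, r6, r1: r6=(-1)+29=28
after ADD r0, r0, #4: r0=216+4=220
after ADD r3, r3, #2: r3=11+2=13
CMP r3, #17  (cmp 13,17)
BLT top: taken
after LDR r1, [r0]: r1=M[220]=5
after OR r6, r6, r1: r6=28|5=29
after LDR r1, [r0]: r1=M[220]=5
after ADD r6, r6, r1: r6=29+5=34
after ADD r0, r0, #4: r0=220+4=224
after ADD r3, r3, #2: r3=13+2=15
CMP r3, #17  (cmp 15,17)
BLT top: taken
after LDR r1, [r0]: r1=M[224]=22
after OR r6, r6, r1: r6=34|22=54
after LDR r1, [r0]: r1=M[224]=22
after ADD r6, r6, r1: r6=54+22=76
after ADD r0, r0, #4: r0=224+4=228
after ADD r3, r3, #2: r3=15+2=17
CMP r3, #17  (cmp 17,17)
BLT top: not taken
after MOD r1, r6, #14: r1=76%14=6
STR r1, [212] → M[212]=6
halt.
Total executed instructions: 63.

63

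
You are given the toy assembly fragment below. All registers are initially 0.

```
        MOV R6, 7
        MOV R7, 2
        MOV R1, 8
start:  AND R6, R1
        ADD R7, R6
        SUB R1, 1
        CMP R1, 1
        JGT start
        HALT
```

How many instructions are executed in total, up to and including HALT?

R6=7
R7=2
R1=8
R6=7&8=0
R7=2+0=2
R1=8-1=7
CMP R1, 1  (cmp 7,1)
JGT start: taken
R6=0&7=0
R7=2+0=2
R1=7-1=6
CMP R1, 1  (cmp 6,1)
JGT start: taken
R6=0&6=0
R7=2+0=2
R1=6-1=5
CMP R1, 1  (cmp 5,1)
JGT start: taken
R6=0&5=0
R7=2+0=2
R1=5-1=4
CMP R1, 1  (cmp 4,1)
JGT start: taken
R6=0&4=0
R7=2+0=2
R1=4-1=3
CMP R1, 1  (cmp 3,1)
JGT start: taken
R6=0&3=0
R7=2+0=2
R1=3-1=2
CMP R1, 1  (cmp 2,1)
JGT start: taken
R6=0&2=0
R7=2+0=2
R1=2-1=1
CMP R1, 1  (cmp 1,1)
JGT start: not taken
halt.
Total executed instructions: 39.

39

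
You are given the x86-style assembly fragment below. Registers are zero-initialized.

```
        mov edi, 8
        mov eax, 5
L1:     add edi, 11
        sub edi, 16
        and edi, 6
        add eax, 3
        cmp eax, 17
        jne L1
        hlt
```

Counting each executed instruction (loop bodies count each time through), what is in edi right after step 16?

edi=8
eax=5
edi=8+11=19
edi=19-16=3
edi=3&6=2
eax=5+3=8
cmp eax, 17  (cmp 8,17)
jne L1: taken
edi=2+11=13
edi=13-16=-3
edi=(-3)&6=4
eax=8+3=11
cmp eax, 17  (cmp 11,17)
jne L1: taken
edi=4+11=15
edi=15-16=-1
After step 16: edi = -1.

-1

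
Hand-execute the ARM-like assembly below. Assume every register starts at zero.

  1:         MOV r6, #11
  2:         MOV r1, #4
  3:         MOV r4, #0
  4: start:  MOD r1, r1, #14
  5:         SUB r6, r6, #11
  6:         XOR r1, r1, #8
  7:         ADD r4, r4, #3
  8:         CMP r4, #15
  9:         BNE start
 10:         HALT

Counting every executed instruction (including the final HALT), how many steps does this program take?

34

r6=11
r1=4
r4=0
r1=4%14=4
r6=11-11=0
r1=4^8=12
r4=0+3=3
CMP r4, #15  (cmp 3,15)
BNE start: taken
r1=12%14=12
r6=0-11=-11
r1=12^8=4
r4=3+3=6
CMP r4, #15  (cmp 6,15)
BNE start: taken
r1=4%14=4
r6=(-11)-11=-22
r1=4^8=12
r4=6+3=9
CMP r4, #15  (cmp 9,15)
BNE start: taken
r1=12%14=12
r6=(-22)-11=-33
r1=12^8=4
r4=9+3=12
CMP r4, #15  (cmp 12,15)
BNE start: taken
r1=4%14=4
r6=(-33)-11=-44
r1=4^8=12
r4=12+3=15
CMP r4, #15  (cmp 15,15)
BNE start: not taken
halt.
Total executed instructions: 34.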